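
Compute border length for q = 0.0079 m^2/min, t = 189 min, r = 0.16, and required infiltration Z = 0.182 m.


L = q*t/((1+r)*Z)
L = 0.0079*189/((1+0.16)*0.182)
L = 1.4931/0.21112

7.0723 m


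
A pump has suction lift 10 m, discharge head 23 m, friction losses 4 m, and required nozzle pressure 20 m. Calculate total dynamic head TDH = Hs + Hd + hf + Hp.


TDH = Hs + Hd + hf + Hp = 10 + 23 + 4 + 20 = 57

57 m


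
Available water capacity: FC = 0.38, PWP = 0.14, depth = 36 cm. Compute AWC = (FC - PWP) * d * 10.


AWC = (FC - PWP) * d * 10
AWC = (0.38 - 0.14) * 36 * 10
AWC = 0.2400 * 36 * 10

86.4000 mm


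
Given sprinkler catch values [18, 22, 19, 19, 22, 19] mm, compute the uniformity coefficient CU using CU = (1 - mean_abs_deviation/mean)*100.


mean = 19.833333 mm
MAD = 1.444444 mm
CU = (1 - 1.444444/19.833333)*100

92.7171 %


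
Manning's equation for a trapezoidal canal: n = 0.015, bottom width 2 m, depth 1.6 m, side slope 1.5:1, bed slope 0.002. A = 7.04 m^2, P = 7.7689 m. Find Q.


R = A/P = 7.04/7.7689 = 0.906177
Q = (1/0.015) * 7.04 * 0.906177^(2/3) * 0.002^0.5

19.6549 m^3/s


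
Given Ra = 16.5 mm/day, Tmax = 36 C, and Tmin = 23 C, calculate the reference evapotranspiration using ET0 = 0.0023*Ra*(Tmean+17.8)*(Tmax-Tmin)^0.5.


Tmean = (Tmax + Tmin)/2 = (36 + 23)/2 = 29.5
ET0 = 0.0023 * 16.5 * (29.5 + 17.8) * sqrt(36 - 23)
ET0 = 0.0023 * 16.5 * 47.3 * 3.605551

6.4721 mm/day


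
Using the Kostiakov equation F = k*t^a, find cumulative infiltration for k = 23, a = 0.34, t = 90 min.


F = k * t^a = 23 * 90^0.34
F = 23 * 4.617878

106.2112 mm


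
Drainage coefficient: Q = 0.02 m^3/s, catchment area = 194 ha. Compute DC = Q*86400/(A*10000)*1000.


DC = Q * 86400 / (A * 10000) * 1000
DC = 0.02 * 86400 / (194 * 10000) * 1000
DC = 1728000.0000 / 1940000

0.8907 mm/day


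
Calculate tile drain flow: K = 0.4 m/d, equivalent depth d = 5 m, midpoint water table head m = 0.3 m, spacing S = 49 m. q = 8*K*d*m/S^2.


q = 8*K*d*m/S^2
q = 8*0.4*5*0.3/49^2
q = 4.8000 / 2401

0.0020 m/d


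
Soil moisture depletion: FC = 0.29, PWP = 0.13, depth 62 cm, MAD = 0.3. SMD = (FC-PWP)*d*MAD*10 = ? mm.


SMD = (FC - PWP) * d * MAD * 10
SMD = (0.29 - 0.13) * 62 * 0.3 * 10
SMD = 0.1600 * 62 * 0.3 * 10

29.7600 mm


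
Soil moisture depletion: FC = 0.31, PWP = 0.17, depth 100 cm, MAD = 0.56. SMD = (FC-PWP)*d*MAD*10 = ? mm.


SMD = (FC - PWP) * d * MAD * 10
SMD = (0.31 - 0.17) * 100 * 0.56 * 10
SMD = 0.1400 * 100 * 0.56 * 10

78.4000 mm


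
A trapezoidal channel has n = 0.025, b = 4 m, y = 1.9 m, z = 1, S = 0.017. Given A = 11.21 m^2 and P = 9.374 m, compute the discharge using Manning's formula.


R = A/P = 11.21/9.374 = 1.195861
Q = (1/0.025) * 11.21 * 1.195861^(2/3) * 0.017^0.5

65.8684 m^3/s


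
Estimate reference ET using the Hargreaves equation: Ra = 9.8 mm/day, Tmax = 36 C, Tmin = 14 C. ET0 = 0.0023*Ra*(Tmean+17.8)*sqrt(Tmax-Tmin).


Tmean = (Tmax + Tmin)/2 = (36 + 14)/2 = 25.0
ET0 = 0.0023 * 9.8 * (25.0 + 17.8) * sqrt(36 - 14)
ET0 = 0.0023 * 9.8 * 42.8 * 4.690416

4.5249 mm/day


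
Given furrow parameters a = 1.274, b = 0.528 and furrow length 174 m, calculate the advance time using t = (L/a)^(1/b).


t = (L/a)^(1/b)
t = (174/1.274)^(1/0.528)
t = 136.577708^(1/0.528)

11073.3739 min


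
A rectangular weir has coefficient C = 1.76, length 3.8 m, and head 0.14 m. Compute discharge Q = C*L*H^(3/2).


Q = C * L * H^(3/2) = 1.76 * 3.8 * 0.14^1.5 = 1.76 * 3.8 * 0.052383

0.3503 m^3/s


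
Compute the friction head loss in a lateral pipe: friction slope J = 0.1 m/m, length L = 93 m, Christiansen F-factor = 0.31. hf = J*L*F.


hf = J * L * F = 0.1 * 93 * 0.31 = 2.8830 m

2.8830 m


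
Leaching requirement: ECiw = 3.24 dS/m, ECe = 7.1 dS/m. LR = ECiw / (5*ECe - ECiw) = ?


LR = ECiw / (5*ECe - ECiw)
LR = 3.24 / (5*7.1 - 3.24)
LR = 3.24 / 32.2600

0.1004


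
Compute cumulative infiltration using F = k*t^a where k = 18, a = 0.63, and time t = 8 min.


F = k * t^a = 18 * 8^0.63
F = 18 * 3.706352

66.7143 mm


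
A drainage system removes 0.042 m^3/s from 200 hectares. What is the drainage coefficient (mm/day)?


DC = Q * 86400 / (A * 10000) * 1000
DC = 0.042 * 86400 / (200 * 10000) * 1000
DC = 3628800.0000 / 2000000

1.8144 mm/day


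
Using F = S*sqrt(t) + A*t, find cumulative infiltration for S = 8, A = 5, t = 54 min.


F = S*sqrt(t) + A*t
F = 8*sqrt(54) + 5*54
F = 8*7.348469 + 270

328.7878 mm


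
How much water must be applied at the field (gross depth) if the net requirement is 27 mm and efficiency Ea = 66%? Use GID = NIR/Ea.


Ea = 66% = 0.66
GID = NIR / Ea = 27 / 0.66 = 40.9091 mm

40.9091 mm


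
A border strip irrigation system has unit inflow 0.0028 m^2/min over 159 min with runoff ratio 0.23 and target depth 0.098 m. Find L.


L = q*t/((1+r)*Z)
L = 0.0028*159/((1+0.23)*0.098)
L = 0.4452/0.12054

3.6934 m


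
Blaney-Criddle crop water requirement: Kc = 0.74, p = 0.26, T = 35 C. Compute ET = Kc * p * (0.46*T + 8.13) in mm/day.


ET = Kc * p * (0.46*T + 8.13)
ET = 0.74 * 0.26 * (0.46*35 + 8.13)
ET = 0.74 * 0.26 * 24.2300

4.6619 mm/day


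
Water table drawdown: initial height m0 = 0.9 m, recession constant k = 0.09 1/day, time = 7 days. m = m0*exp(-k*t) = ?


m = m0 * exp(-k*t)
m = 0.9 * exp(-0.09 * 7)
m = 0.9 * exp(-0.6300)

0.4793 m


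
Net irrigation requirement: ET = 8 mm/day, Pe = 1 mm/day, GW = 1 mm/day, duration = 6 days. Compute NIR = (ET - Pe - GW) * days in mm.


Daily deficit = ET - Pe - GW = 8 - 1 - 1 = 6 mm/day
NIR = 6 * 6 = 36 mm

36.0000 mm


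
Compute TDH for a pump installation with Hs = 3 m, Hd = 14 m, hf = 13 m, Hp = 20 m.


TDH = Hs + Hd + hf + Hp = 3 + 14 + 13 + 20 = 50

50 m


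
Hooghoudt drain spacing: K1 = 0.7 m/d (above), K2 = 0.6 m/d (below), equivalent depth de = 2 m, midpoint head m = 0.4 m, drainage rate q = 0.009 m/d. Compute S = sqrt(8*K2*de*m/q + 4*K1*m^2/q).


S^2 = 8*K2*de*m/q + 4*K1*m^2/q
S^2 = 8*0.6*2*0.4/0.009 + 4*0.7*0.4^2/0.009
S = sqrt(476.4444)

21.8276 m


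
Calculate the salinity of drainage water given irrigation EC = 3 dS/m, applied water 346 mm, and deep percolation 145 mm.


EC_dw = EC_iw * D_iw / D_dw
EC_dw = 3 * 346 / 145
EC_dw = 1038 / 145

7.1586 dS/m


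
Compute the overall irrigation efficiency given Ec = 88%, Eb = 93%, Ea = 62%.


Ec = 0.88, Eb = 0.93, Ea = 0.62
E = 0.88 * 0.93 * 0.62 * 100 = 50.7408%

50.7408 %


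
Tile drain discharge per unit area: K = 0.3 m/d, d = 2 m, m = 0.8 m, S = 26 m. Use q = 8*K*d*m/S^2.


q = 8*K*d*m/S^2
q = 8*0.3*2*0.8/26^2
q = 3.8400 / 676

0.0057 m/d


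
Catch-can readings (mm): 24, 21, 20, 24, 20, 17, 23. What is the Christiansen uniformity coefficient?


mean = 21.285714 mm
MAD = 2.040816 mm
CU = (1 - 2.040816/21.285714)*100

90.4123 %


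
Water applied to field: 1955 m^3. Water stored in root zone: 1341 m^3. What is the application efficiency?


Ea = V_root / V_field * 100 = 1341 / 1955 * 100 = 68.5934%

68.5934 %


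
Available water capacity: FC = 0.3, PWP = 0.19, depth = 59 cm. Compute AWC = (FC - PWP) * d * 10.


AWC = (FC - PWP) * d * 10
AWC = (0.3 - 0.19) * 59 * 10
AWC = 0.1100 * 59 * 10

64.9000 mm


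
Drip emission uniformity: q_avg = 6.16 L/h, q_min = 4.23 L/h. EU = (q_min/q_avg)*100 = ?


EU = (q_min/q_avg)*100 = (4.23/6.16)*100 = 68.6688%

68.6688 %


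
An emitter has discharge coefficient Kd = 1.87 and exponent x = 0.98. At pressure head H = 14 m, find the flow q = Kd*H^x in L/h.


q = Kd * H^x = 1.87 * 14^0.98 = 1.87 * 13.280226

24.8340 L/h


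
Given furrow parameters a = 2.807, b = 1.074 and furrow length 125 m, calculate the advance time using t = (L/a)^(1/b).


t = (L/a)^(1/b)
t = (125/2.807)^(1/1.074)
t = 44.531528^(1/1.074)

34.2825 min


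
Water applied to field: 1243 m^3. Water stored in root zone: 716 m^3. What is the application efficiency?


Ea = V_root / V_field * 100 = 716 / 1243 * 100 = 57.6026%

57.6026 %


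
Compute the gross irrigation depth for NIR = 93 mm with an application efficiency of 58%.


Ea = 58% = 0.58
GID = NIR / Ea = 93 / 0.58 = 160.3448 mm

160.3448 mm


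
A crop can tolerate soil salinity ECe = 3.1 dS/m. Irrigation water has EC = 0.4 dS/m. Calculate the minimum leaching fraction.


LR = ECiw / (5*ECe - ECiw)
LR = 0.4 / (5*3.1 - 0.4)
LR = 0.4 / 15.1000

0.0265


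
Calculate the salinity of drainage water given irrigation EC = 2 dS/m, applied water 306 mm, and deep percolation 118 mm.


EC_dw = EC_iw * D_iw / D_dw
EC_dw = 2 * 306 / 118
EC_dw = 612 / 118

5.1864 dS/m


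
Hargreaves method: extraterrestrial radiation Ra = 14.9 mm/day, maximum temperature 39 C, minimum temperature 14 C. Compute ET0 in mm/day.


Tmean = (Tmax + Tmin)/2 = (39 + 14)/2 = 26.5
ET0 = 0.0023 * 14.9 * (26.5 + 17.8) * sqrt(39 - 14)
ET0 = 0.0023 * 14.9 * 44.3 * 5.000000

7.5908 mm/day


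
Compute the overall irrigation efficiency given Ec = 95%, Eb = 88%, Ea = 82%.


Ec = 0.95, Eb = 0.88, Ea = 0.82
E = 0.95 * 0.88 * 0.82 * 100 = 68.5520%

68.5520 %


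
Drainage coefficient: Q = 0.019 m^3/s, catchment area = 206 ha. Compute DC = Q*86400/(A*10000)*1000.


DC = Q * 86400 / (A * 10000) * 1000
DC = 0.019 * 86400 / (206 * 10000) * 1000
DC = 1641600.0000 / 2060000

0.7969 mm/day


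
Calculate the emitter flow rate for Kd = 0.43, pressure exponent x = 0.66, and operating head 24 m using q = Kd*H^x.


q = Kd * H^x = 0.43 * 24^0.66 = 0.43 * 8.145906

3.5027 L/h


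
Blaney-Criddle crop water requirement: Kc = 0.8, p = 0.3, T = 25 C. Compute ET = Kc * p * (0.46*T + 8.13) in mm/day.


ET = Kc * p * (0.46*T + 8.13)
ET = 0.8 * 0.3 * (0.46*25 + 8.13)
ET = 0.8 * 0.3 * 19.6300

4.7112 mm/day


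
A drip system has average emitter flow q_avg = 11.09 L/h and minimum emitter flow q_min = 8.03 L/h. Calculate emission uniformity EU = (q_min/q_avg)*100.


EU = (q_min/q_avg)*100 = (8.03/11.09)*100 = 72.4076%

72.4076 %


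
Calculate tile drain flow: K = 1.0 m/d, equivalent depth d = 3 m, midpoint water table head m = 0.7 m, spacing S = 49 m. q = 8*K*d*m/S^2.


q = 8*K*d*m/S^2
q = 8*1.0*3*0.7/49^2
q = 16.8000 / 2401

0.0070 m/d


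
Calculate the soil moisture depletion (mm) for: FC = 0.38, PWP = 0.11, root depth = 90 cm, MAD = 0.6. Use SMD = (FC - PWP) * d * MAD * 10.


SMD = (FC - PWP) * d * MAD * 10
SMD = (0.38 - 0.11) * 90 * 0.6 * 10
SMD = 0.2700 * 90 * 0.6 * 10

145.8000 mm


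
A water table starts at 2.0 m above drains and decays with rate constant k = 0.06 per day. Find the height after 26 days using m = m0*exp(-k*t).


m = m0 * exp(-k*t)
m = 2.0 * exp(-0.06 * 26)
m = 2.0 * exp(-1.5600)

0.4203 m


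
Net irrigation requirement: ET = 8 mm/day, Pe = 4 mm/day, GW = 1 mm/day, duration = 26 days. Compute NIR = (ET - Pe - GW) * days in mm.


Daily deficit = ET - Pe - GW = 8 - 4 - 1 = 3 mm/day
NIR = 3 * 26 = 78 mm

78.0000 mm


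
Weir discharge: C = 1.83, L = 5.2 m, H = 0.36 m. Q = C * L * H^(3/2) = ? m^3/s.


Q = C * L * H^(3/2) = 1.83 * 5.2 * 0.36^1.5 = 1.83 * 5.2 * 0.216000

2.0555 m^3/s


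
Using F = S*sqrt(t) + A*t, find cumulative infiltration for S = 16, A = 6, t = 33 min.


F = S*sqrt(t) + A*t
F = 16*sqrt(33) + 6*33
F = 16*5.744563 + 198

289.9130 mm


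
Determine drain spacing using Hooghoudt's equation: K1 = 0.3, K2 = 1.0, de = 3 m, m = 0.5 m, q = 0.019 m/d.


S^2 = 8*K2*de*m/q + 4*K1*m^2/q
S^2 = 8*1.0*3*0.5/0.019 + 4*0.3*0.5^2/0.019
S = sqrt(647.3684)

25.4434 m


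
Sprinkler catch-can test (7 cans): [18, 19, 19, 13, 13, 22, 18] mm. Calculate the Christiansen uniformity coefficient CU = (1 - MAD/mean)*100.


mean = 17.428571 mm
MAD = 2.530612 mm
CU = (1 - 2.530612/17.428571)*100

85.4801 %


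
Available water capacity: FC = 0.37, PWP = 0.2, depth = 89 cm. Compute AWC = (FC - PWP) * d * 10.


AWC = (FC - PWP) * d * 10
AWC = (0.37 - 0.2) * 89 * 10
AWC = 0.1700 * 89 * 10

151.3000 mm


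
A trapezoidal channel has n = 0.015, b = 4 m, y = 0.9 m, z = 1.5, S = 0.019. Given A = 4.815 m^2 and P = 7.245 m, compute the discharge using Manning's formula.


R = A/P = 4.815/7.245 = 0.664596
Q = (1/0.015) * 4.815 * 0.664596^(2/3) * 0.019^0.5

33.6967 m^3/s


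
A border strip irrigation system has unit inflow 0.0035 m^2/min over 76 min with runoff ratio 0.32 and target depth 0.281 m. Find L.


L = q*t/((1+r)*Z)
L = 0.0035*76/((1+0.32)*0.281)
L = 0.266/0.37092

0.7171 m


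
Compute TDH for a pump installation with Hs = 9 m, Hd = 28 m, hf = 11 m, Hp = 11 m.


TDH = Hs + Hd + hf + Hp = 9 + 28 + 11 + 11 = 59

59 m


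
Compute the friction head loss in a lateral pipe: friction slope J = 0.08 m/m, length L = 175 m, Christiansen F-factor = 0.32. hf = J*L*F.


hf = J * L * F = 0.08 * 175 * 0.32 = 4.4800 m

4.4800 m


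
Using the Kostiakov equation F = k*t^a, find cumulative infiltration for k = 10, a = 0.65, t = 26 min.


F = k * t^a = 10 * 26^0.65
F = 10 * 8.312519

83.1252 mm


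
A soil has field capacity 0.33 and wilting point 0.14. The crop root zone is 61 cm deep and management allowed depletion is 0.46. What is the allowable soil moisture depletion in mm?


SMD = (FC - PWP) * d * MAD * 10
SMD = (0.33 - 0.14) * 61 * 0.46 * 10
SMD = 0.1900 * 61 * 0.46 * 10

53.3140 mm


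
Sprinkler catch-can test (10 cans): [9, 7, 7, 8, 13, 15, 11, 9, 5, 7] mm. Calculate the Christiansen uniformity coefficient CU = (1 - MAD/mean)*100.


mean = 9.100000 mm
MAD = 2.340000 mm
CU = (1 - 2.340000/9.100000)*100

74.2857 %


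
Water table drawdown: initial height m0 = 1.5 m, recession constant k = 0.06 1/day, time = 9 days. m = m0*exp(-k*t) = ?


m = m0 * exp(-k*t)
m = 1.5 * exp(-0.06 * 9)
m = 1.5 * exp(-0.5400)

0.8741 m


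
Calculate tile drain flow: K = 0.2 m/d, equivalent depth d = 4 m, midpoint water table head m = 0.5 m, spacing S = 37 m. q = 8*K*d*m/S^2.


q = 8*K*d*m/S^2
q = 8*0.2*4*0.5/37^2
q = 3.2000 / 1369

0.0023 m/d


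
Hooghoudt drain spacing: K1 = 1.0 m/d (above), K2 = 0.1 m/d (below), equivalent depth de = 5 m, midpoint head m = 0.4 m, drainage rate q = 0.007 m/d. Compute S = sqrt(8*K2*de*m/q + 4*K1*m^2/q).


S^2 = 8*K2*de*m/q + 4*K1*m^2/q
S^2 = 8*0.1*5*0.4/0.007 + 4*1.0*0.4^2/0.007
S = sqrt(320.0000)

17.8885 m


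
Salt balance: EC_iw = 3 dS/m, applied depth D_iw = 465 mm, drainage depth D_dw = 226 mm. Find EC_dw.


EC_dw = EC_iw * D_iw / D_dw
EC_dw = 3 * 465 / 226
EC_dw = 1395 / 226

6.1726 dS/m


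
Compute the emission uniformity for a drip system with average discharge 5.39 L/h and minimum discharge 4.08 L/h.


EU = (q_min/q_avg)*100 = (4.08/5.39)*100 = 75.6957%

75.6957 %


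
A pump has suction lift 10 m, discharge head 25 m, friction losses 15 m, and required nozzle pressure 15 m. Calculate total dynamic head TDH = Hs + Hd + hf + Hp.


TDH = Hs + Hd + hf + Hp = 10 + 25 + 15 + 15 = 65

65 m


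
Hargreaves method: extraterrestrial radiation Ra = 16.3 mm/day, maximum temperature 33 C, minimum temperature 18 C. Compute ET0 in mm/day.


Tmean = (Tmax + Tmin)/2 = (33 + 18)/2 = 25.5
ET0 = 0.0023 * 16.3 * (25.5 + 17.8) * sqrt(33 - 18)
ET0 = 0.0023 * 16.3 * 43.3 * 3.872983

6.2871 mm/day


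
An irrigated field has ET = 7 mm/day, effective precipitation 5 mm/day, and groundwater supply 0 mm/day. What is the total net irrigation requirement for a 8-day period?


Daily deficit = ET - Pe - GW = 7 - 5 - 0 = 2 mm/day
NIR = 2 * 8 = 16 mm

16.0000 mm


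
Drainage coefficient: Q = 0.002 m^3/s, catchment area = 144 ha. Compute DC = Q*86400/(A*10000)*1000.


DC = Q * 86400 / (A * 10000) * 1000
DC = 0.002 * 86400 / (144 * 10000) * 1000
DC = 172800.0000 / 1440000

0.1200 mm/day


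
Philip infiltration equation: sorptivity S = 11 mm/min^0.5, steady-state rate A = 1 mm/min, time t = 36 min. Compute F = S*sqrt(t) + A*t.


F = S*sqrt(t) + A*t
F = 11*sqrt(36) + 1*36
F = 11*6.000000 + 36

102.0000 mm


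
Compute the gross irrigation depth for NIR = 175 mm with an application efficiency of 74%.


Ea = 74% = 0.74
GID = NIR / Ea = 175 / 0.74 = 236.4865 mm

236.4865 mm


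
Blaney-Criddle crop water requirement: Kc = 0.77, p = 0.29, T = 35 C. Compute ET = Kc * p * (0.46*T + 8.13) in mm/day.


ET = Kc * p * (0.46*T + 8.13)
ET = 0.77 * 0.29 * (0.46*35 + 8.13)
ET = 0.77 * 0.29 * 24.2300

5.4106 mm/day


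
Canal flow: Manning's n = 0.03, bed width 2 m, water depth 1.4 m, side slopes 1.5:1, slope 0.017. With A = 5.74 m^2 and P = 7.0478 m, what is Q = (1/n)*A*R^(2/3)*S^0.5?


R = A/P = 5.74/7.0478 = 0.814439
Q = (1/0.03) * 5.74 * 0.814439^(2/3) * 0.017^0.5

21.7564 m^3/s


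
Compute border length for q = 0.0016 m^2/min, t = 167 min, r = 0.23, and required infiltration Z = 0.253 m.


L = q*t/((1+r)*Z)
L = 0.0016*167/((1+0.23)*0.253)
L = 0.2672/0.31119

0.8586 m


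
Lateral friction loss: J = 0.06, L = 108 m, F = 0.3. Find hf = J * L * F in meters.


hf = J * L * F = 0.06 * 108 * 0.3 = 1.9440 m

1.9440 m


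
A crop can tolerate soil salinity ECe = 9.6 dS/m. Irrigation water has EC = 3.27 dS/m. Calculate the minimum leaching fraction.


LR = ECiw / (5*ECe - ECiw)
LR = 3.27 / (5*9.6 - 3.27)
LR = 3.27 / 44.7300

0.0731


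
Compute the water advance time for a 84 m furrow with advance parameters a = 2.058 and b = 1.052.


t = (L/a)^(1/b)
t = (84/2.058)^(1/1.052)
t = 40.816327^(1/1.052)

33.9790 min


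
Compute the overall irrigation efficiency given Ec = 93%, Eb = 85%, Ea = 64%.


Ec = 0.93, Eb = 0.85, Ea = 0.64
E = 0.93 * 0.85 * 0.64 * 100 = 50.5920%

50.5920 %


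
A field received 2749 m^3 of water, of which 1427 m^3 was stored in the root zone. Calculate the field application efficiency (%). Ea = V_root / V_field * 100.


Ea = V_root / V_field * 100 = 1427 / 2749 * 100 = 51.9098%

51.9098 %


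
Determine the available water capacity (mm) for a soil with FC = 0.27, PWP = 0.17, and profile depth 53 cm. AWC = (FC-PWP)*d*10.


AWC = (FC - PWP) * d * 10
AWC = (0.27 - 0.17) * 53 * 10
AWC = 0.1000 * 53 * 10

53.0000 mm


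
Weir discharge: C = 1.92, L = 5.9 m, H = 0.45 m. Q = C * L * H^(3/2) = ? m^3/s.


Q = C * L * H^(3/2) = 1.92 * 5.9 * 0.45^1.5 = 1.92 * 5.9 * 0.301869

3.4196 m^3/s


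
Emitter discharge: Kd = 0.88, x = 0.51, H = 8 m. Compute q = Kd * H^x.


q = Kd * H^x = 0.88 * 8^0.51 = 0.88 * 2.887858

2.5413 L/h


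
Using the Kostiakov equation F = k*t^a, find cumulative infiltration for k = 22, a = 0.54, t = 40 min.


F = k * t^a = 22 * 40^0.54
F = 22 * 7.330142

161.2631 mm


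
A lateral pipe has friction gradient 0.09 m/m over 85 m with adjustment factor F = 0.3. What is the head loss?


hf = J * L * F = 0.09 * 85 * 0.3 = 2.2950 m

2.2950 m


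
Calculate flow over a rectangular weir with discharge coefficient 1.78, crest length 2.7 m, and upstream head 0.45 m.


Q = C * L * H^(3/2) = 1.78 * 2.7 * 0.45^1.5 = 1.78 * 2.7 * 0.301869

1.4508 m^3/s


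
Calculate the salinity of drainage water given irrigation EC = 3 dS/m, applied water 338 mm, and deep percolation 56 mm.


EC_dw = EC_iw * D_iw / D_dw
EC_dw = 3 * 338 / 56
EC_dw = 1014 / 56

18.1071 dS/m


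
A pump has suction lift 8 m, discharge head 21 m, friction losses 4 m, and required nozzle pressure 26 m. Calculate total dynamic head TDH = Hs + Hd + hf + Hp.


TDH = Hs + Hd + hf + Hp = 8 + 21 + 4 + 26 = 59

59 m


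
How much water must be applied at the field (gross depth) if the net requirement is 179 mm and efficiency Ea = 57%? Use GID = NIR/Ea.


Ea = 57% = 0.57
GID = NIR / Ea = 179 / 0.57 = 314.0351 mm

314.0351 mm


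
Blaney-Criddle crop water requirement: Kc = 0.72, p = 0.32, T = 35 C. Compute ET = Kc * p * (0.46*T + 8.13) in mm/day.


ET = Kc * p * (0.46*T + 8.13)
ET = 0.72 * 0.32 * (0.46*35 + 8.13)
ET = 0.72 * 0.32 * 24.2300

5.5826 mm/day


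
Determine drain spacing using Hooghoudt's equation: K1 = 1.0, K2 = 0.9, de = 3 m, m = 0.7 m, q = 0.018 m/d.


S^2 = 8*K2*de*m/q + 4*K1*m^2/q
S^2 = 8*0.9*3*0.7/0.018 + 4*1.0*0.7^2/0.018
S = sqrt(948.8889)

30.8040 m


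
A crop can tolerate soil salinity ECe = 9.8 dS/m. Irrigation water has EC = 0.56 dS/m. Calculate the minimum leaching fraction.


LR = ECiw / (5*ECe - ECiw)
LR = 0.56 / (5*9.8 - 0.56)
LR = 0.56 / 48.4400

0.0116


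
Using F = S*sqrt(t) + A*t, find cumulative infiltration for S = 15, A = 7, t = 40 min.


F = S*sqrt(t) + A*t
F = 15*sqrt(40) + 7*40
F = 15*6.324555 + 280

374.8683 mm


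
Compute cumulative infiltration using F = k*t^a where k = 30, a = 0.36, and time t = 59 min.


F = k * t^a = 30 * 59^0.36
F = 30 * 4.340170

130.2051 mm


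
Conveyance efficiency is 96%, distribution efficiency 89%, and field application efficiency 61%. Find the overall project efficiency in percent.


Ec = 0.96, Eb = 0.89, Ea = 0.61
E = 0.96 * 0.89 * 0.61 * 100 = 52.1184%

52.1184 %


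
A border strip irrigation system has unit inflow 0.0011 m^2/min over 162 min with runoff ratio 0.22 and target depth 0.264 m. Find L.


L = q*t/((1+r)*Z)
L = 0.0011*162/((1+0.22)*0.264)
L = 0.1782/0.32208

0.5533 m


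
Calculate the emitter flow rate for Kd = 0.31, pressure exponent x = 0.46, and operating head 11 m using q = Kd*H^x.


q = Kd * H^x = 0.31 * 11^0.46 = 0.31 * 3.013288

0.9341 L/h


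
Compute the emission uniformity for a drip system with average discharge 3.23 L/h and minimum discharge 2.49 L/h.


EU = (q_min/q_avg)*100 = (2.49/3.23)*100 = 77.0898%

77.0898 %


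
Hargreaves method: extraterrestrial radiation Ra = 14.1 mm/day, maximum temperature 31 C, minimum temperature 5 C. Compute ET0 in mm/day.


Tmean = (Tmax + Tmin)/2 = (31 + 5)/2 = 18.0
ET0 = 0.0023 * 14.1 * (18.0 + 17.8) * sqrt(31 - 5)
ET0 = 0.0023 * 14.1 * 35.8 * 5.099020

5.9199 mm/day


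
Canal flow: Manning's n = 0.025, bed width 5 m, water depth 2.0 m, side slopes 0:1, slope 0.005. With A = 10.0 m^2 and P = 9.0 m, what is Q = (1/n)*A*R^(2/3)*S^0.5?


R = A/P = 10.0/9.0 = 1.111111
Q = (1/0.025) * 10.0 * 1.111111^(2/3) * 0.005^0.5

30.3424 m^3/s


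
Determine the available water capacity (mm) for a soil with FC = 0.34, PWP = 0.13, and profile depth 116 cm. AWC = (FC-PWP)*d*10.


AWC = (FC - PWP) * d * 10
AWC = (0.34 - 0.13) * 116 * 10
AWC = 0.2100 * 116 * 10

243.6000 mm


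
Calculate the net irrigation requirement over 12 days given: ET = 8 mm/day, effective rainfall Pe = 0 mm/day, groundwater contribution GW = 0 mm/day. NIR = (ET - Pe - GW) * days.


Daily deficit = ET - Pe - GW = 8 - 0 - 0 = 8 mm/day
NIR = 8 * 12 = 96 mm

96.0000 mm


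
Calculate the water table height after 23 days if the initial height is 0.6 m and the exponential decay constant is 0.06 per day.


m = m0 * exp(-k*t)
m = 0.6 * exp(-0.06 * 23)
m = 0.6 * exp(-1.3800)

0.1509 m


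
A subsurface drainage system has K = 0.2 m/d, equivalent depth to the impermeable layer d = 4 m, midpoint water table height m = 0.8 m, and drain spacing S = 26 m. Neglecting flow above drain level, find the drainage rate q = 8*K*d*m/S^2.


q = 8*K*d*m/S^2
q = 8*0.2*4*0.8/26^2
q = 5.1200 / 676

0.0076 m/d


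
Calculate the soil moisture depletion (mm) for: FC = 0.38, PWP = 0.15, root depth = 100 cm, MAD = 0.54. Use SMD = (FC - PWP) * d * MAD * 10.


SMD = (FC - PWP) * d * MAD * 10
SMD = (0.38 - 0.15) * 100 * 0.54 * 10
SMD = 0.2300 * 100 * 0.54 * 10

124.2000 mm


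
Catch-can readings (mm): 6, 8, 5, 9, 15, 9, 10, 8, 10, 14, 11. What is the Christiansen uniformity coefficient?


mean = 9.545455 mm
MAD = 2.231405 mm
CU = (1 - 2.231405/9.545455)*100

76.6234 %


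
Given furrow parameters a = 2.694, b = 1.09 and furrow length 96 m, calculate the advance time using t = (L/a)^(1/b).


t = (L/a)^(1/b)
t = (96/2.694)^(1/1.09)
t = 35.634744^(1/1.09)

26.5300 min


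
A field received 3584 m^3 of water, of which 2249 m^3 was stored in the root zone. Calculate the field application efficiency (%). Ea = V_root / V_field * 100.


Ea = V_root / V_field * 100 = 2249 / 3584 * 100 = 62.7511%

62.7511 %


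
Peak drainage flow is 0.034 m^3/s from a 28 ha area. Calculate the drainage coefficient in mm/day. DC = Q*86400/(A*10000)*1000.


DC = Q * 86400 / (A * 10000) * 1000
DC = 0.034 * 86400 / (28 * 10000) * 1000
DC = 2937600.0000 / 280000

10.4914 mm/day


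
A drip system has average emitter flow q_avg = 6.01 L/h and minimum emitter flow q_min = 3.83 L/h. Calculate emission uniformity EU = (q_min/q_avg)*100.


EU = (q_min/q_avg)*100 = (3.83/6.01)*100 = 63.7271%

63.7271 %


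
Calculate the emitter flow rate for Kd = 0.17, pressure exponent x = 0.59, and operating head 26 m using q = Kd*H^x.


q = Kd * H^x = 0.17 * 26^0.59 = 0.17 * 6.836507

1.1622 L/h


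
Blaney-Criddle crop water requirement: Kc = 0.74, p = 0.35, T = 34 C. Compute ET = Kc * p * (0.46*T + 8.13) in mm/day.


ET = Kc * p * (0.46*T + 8.13)
ET = 0.74 * 0.35 * (0.46*34 + 8.13)
ET = 0.74 * 0.35 * 23.7700

6.1564 mm/day


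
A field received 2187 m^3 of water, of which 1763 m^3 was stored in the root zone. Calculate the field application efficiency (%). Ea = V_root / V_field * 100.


Ea = V_root / V_field * 100 = 1763 / 2187 * 100 = 80.6127%

80.6127 %


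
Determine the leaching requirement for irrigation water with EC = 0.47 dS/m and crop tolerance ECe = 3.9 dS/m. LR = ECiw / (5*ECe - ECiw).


LR = ECiw / (5*ECe - ECiw)
LR = 0.47 / (5*3.9 - 0.47)
LR = 0.47 / 19.0300

0.0247


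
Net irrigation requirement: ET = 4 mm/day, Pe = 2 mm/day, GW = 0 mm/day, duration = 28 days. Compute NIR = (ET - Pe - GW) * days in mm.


Daily deficit = ET - Pe - GW = 4 - 2 - 0 = 2 mm/day
NIR = 2 * 28 = 56 mm

56.0000 mm


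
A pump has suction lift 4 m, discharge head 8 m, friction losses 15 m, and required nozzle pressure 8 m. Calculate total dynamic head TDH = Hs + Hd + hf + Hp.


TDH = Hs + Hd + hf + Hp = 4 + 8 + 15 + 8 = 35

35 m


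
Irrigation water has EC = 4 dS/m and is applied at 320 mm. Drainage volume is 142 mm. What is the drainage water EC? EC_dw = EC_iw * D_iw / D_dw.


EC_dw = EC_iw * D_iw / D_dw
EC_dw = 4 * 320 / 142
EC_dw = 1280 / 142

9.0141 dS/m


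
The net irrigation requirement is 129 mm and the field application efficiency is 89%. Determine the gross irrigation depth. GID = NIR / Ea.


Ea = 89% = 0.89
GID = NIR / Ea = 129 / 0.89 = 144.9438 mm

144.9438 mm


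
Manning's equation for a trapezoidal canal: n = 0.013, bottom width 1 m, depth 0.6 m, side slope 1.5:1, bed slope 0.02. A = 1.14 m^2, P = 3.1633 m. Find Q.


R = A/P = 1.14/3.1633 = 0.360383
Q = (1/0.013) * 1.14 * 0.360383^(2/3) * 0.02^0.5

6.2804 m^3/s


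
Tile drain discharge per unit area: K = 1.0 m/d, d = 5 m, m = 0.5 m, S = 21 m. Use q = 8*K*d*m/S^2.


q = 8*K*d*m/S^2
q = 8*1.0*5*0.5/21^2
q = 20.0000 / 441

0.0454 m/d


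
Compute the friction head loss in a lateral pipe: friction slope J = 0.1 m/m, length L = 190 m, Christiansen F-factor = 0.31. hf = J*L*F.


hf = J * L * F = 0.1 * 190 * 0.31 = 5.8900 m

5.8900 m


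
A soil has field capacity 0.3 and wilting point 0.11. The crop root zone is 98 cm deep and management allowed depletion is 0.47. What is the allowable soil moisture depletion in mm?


SMD = (FC - PWP) * d * MAD * 10
SMD = (0.3 - 0.11) * 98 * 0.47 * 10
SMD = 0.1900 * 98 * 0.47 * 10

87.5140 mm


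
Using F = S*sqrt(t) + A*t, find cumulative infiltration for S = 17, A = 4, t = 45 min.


F = S*sqrt(t) + A*t
F = 17*sqrt(45) + 4*45
F = 17*6.708204 + 180

294.0395 mm


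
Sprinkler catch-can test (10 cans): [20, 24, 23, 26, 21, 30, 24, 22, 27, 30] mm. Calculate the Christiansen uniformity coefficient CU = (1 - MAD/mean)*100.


mean = 24.700000 mm
MAD = 2.840000 mm
CU = (1 - 2.840000/24.700000)*100

88.5020 %


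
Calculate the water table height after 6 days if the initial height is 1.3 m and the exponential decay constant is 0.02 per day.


m = m0 * exp(-k*t)
m = 1.3 * exp(-0.02 * 6)
m = 1.3 * exp(-0.1200)

1.1530 m


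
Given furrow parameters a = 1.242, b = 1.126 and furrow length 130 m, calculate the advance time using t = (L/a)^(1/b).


t = (L/a)^(1/b)
t = (130/1.242)^(1/1.126)
t = 104.669887^(1/1.126)

62.2018 min


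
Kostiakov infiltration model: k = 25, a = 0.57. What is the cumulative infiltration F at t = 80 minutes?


F = k * t^a = 25 * 80^0.57
F = 25 * 12.155177

303.8794 mm


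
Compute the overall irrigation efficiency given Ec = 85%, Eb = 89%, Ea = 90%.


Ec = 0.85, Eb = 0.89, Ea = 0.9
E = 0.85 * 0.89 * 0.9 * 100 = 68.0850%

68.0850 %


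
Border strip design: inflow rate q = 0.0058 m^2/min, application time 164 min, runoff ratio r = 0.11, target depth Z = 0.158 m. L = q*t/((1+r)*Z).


L = q*t/((1+r)*Z)
L = 0.0058*164/((1+0.11)*0.158)
L = 0.9512/0.17538

5.4237 m


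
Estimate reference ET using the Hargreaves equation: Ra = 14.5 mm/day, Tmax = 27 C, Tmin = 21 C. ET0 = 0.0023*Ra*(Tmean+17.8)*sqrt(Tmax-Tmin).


Tmean = (Tmax + Tmin)/2 = (27 + 21)/2 = 24.0
ET0 = 0.0023 * 14.5 * (24.0 + 17.8) * sqrt(27 - 21)
ET0 = 0.0023 * 14.5 * 41.8 * 2.449490

3.4147 mm/day


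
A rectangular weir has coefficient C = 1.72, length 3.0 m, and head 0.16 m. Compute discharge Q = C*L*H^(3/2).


Q = C * L * H^(3/2) = 1.72 * 3.0 * 0.16^1.5 = 1.72 * 3.0 * 0.064000

0.3302 m^3/s


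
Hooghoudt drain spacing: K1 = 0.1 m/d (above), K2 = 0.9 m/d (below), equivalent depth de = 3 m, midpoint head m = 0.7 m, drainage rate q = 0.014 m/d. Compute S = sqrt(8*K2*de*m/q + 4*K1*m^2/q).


S^2 = 8*K2*de*m/q + 4*K1*m^2/q
S^2 = 8*0.9*3*0.7/0.014 + 4*0.1*0.7^2/0.014
S = sqrt(1094.0000)

33.0757 m


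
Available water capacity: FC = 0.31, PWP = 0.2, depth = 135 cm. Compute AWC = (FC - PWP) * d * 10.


AWC = (FC - PWP) * d * 10
AWC = (0.31 - 0.2) * 135 * 10
AWC = 0.1100 * 135 * 10

148.5000 mm


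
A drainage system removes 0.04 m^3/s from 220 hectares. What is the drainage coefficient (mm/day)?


DC = Q * 86400 / (A * 10000) * 1000
DC = 0.04 * 86400 / (220 * 10000) * 1000
DC = 3456000.0000 / 2200000

1.5709 mm/day


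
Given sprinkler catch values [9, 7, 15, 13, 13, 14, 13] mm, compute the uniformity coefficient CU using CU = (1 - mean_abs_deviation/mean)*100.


mean = 12.000000 mm
MAD = 2.285714 mm
CU = (1 - 2.285714/12.000000)*100

80.9524 %


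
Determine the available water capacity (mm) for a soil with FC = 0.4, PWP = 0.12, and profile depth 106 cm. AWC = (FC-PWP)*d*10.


AWC = (FC - PWP) * d * 10
AWC = (0.4 - 0.12) * 106 * 10
AWC = 0.2800 * 106 * 10

296.8000 mm


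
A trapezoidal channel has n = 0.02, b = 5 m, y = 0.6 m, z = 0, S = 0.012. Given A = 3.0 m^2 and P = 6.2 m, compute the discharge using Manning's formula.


R = A/P = 3.0/6.2 = 0.483871
Q = (1/0.02) * 3.0 * 0.483871^(2/3) * 0.012^0.5

10.1275 m^3/s


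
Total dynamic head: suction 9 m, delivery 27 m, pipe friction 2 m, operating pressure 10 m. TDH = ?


TDH = Hs + Hd + hf + Hp = 9 + 27 + 2 + 10 = 48

48 m


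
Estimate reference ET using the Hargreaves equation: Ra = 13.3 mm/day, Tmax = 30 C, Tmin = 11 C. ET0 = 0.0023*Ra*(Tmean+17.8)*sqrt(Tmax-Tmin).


Tmean = (Tmax + Tmin)/2 = (30 + 11)/2 = 20.5
ET0 = 0.0023 * 13.3 * (20.5 + 17.8) * sqrt(30 - 11)
ET0 = 0.0023 * 13.3 * 38.3 * 4.358899

5.1069 mm/day


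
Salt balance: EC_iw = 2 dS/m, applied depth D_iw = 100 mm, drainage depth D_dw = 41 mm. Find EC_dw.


EC_dw = EC_iw * D_iw / D_dw
EC_dw = 2 * 100 / 41
EC_dw = 200 / 41

4.8780 dS/m


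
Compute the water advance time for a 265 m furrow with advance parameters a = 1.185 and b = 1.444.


t = (L/a)^(1/b)
t = (265/1.185)^(1/1.444)
t = 223.628692^(1/1.444)

42.3737 min


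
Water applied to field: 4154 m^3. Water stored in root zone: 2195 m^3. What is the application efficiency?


Ea = V_root / V_field * 100 = 2195 / 4154 * 100 = 52.8406%

52.8406 %


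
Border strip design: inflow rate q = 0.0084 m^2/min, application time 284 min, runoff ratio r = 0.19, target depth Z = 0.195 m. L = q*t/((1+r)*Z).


L = q*t/((1+r)*Z)
L = 0.0084*284/((1+0.19)*0.195)
L = 2.3856/0.23205

10.2805 m


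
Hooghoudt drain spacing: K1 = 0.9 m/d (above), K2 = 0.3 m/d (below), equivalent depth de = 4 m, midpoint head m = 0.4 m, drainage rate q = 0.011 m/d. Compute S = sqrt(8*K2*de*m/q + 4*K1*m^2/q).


S^2 = 8*K2*de*m/q + 4*K1*m^2/q
S^2 = 8*0.3*4*0.4/0.011 + 4*0.9*0.4^2/0.011
S = sqrt(401.4545)

20.0363 m


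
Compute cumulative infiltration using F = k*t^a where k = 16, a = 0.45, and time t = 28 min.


F = k * t^a = 16 * 28^0.45
F = 16 * 4.479413

71.6706 mm


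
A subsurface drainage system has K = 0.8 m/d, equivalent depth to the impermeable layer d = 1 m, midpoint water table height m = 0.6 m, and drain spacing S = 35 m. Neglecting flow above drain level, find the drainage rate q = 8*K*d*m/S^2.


q = 8*K*d*m/S^2
q = 8*0.8*1*0.6/35^2
q = 3.8400 / 1225

0.0031 m/d


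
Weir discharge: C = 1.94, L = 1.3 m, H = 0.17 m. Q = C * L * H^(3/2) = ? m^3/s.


Q = C * L * H^(3/2) = 1.94 * 1.3 * 0.17^1.5 = 1.94 * 1.3 * 0.070093

0.1768 m^3/s


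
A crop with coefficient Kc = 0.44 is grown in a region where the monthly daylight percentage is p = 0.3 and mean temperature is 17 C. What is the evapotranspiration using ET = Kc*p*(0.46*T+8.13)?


ET = Kc * p * (0.46*T + 8.13)
ET = 0.44 * 0.3 * (0.46*17 + 8.13)
ET = 0.44 * 0.3 * 15.9500

2.1054 mm/day


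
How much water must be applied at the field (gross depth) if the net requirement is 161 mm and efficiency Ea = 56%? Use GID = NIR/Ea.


Ea = 56% = 0.56
GID = NIR / Ea = 161 / 0.56 = 287.5000 mm

287.5000 mm


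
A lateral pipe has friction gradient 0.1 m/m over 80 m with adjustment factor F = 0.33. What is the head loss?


hf = J * L * F = 0.1 * 80 * 0.33 = 2.6400 m

2.6400 m


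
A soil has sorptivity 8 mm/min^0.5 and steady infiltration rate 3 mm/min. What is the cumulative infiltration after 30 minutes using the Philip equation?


F = S*sqrt(t) + A*t
F = 8*sqrt(30) + 3*30
F = 8*5.477226 + 90

133.8178 mm


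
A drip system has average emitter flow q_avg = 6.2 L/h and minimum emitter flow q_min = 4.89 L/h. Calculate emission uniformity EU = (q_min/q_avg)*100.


EU = (q_min/q_avg)*100 = (4.89/6.2)*100 = 78.8710%

78.8710 %


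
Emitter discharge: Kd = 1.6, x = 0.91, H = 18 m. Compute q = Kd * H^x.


q = Kd * H^x = 1.6 * 18^0.91 = 1.6 * 13.877076

22.2033 L/h


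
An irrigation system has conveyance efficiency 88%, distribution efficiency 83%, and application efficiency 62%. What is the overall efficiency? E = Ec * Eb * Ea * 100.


Ec = 0.88, Eb = 0.83, Ea = 0.62
E = 0.88 * 0.83 * 0.62 * 100 = 45.2848%

45.2848 %


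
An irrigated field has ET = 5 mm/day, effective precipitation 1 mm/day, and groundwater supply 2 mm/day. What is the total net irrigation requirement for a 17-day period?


Daily deficit = ET - Pe - GW = 5 - 1 - 2 = 2 mm/day
NIR = 2 * 17 = 34 mm

34.0000 mm


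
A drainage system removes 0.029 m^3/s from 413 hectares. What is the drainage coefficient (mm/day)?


DC = Q * 86400 / (A * 10000) * 1000
DC = 0.029 * 86400 / (413 * 10000) * 1000
DC = 2505600.0000 / 4130000

0.6067 mm/day


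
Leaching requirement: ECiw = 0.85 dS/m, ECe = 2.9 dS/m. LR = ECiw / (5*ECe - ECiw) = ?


LR = ECiw / (5*ECe - ECiw)
LR = 0.85 / (5*2.9 - 0.85)
LR = 0.85 / 13.6500

0.0623


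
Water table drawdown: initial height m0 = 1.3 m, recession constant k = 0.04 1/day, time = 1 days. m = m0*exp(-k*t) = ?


m = m0 * exp(-k*t)
m = 1.3 * exp(-0.04 * 1)
m = 1.3 * exp(-0.0400)

1.2490 m


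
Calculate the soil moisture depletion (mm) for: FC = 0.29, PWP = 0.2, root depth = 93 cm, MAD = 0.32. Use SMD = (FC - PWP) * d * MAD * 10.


SMD = (FC - PWP) * d * MAD * 10
SMD = (0.29 - 0.2) * 93 * 0.32 * 10
SMD = 0.0900 * 93 * 0.32 * 10

26.7840 mm


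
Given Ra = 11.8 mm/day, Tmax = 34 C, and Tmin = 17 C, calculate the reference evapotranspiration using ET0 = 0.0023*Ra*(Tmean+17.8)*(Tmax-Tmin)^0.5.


Tmean = (Tmax + Tmin)/2 = (34 + 17)/2 = 25.5
ET0 = 0.0023 * 11.8 * (25.5 + 17.8) * sqrt(34 - 17)
ET0 = 0.0023 * 11.8 * 43.3 * 4.123106

4.8453 mm/day


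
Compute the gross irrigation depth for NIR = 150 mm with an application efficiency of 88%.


Ea = 88% = 0.88
GID = NIR / Ea = 150 / 0.88 = 170.4545 mm

170.4545 mm


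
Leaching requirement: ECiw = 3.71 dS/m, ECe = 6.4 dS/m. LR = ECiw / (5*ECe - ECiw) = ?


LR = ECiw / (5*ECe - ECiw)
LR = 3.71 / (5*6.4 - 3.71)
LR = 3.71 / 28.2900

0.1311


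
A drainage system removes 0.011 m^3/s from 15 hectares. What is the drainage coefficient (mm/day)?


DC = Q * 86400 / (A * 10000) * 1000
DC = 0.011 * 86400 / (15 * 10000) * 1000
DC = 950400.0000 / 150000

6.3360 mm/day


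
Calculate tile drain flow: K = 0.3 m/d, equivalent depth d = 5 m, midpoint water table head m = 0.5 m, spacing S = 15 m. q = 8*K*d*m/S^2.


q = 8*K*d*m/S^2
q = 8*0.3*5*0.5/15^2
q = 6.0000 / 225

0.0267 m/d


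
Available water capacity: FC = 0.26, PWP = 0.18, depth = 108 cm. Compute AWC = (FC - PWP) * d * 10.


AWC = (FC - PWP) * d * 10
AWC = (0.26 - 0.18) * 108 * 10
AWC = 0.0800 * 108 * 10

86.4000 mm


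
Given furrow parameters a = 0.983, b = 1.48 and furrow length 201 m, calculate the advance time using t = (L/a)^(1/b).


t = (L/a)^(1/b)
t = (201/0.983)^(1/1.48)
t = 204.476094^(1/1.48)

36.4120 min


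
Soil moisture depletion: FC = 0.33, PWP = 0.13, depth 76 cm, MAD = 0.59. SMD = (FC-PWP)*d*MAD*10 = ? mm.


SMD = (FC - PWP) * d * MAD * 10
SMD = (0.33 - 0.13) * 76 * 0.59 * 10
SMD = 0.2000 * 76 * 0.59 * 10

89.6800 mm


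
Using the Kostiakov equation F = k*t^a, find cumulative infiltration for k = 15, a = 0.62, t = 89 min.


F = k * t^a = 15 * 89^0.62
F = 15 * 16.166716

242.5007 mm


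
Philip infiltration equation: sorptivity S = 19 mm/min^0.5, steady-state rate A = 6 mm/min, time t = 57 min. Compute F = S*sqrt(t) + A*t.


F = S*sqrt(t) + A*t
F = 19*sqrt(57) + 6*57
F = 19*7.549834 + 342

485.4468 mm


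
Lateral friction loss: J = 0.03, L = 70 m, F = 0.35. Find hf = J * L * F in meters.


hf = J * L * F = 0.03 * 70 * 0.35 = 0.7350 m

0.7350 m


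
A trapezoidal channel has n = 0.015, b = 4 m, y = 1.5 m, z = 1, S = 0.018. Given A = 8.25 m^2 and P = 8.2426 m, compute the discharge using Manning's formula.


R = A/P = 8.25/8.2426 = 1.000898
Q = (1/0.015) * 8.25 * 1.000898^(2/3) * 0.018^0.5

73.8344 m^3/s


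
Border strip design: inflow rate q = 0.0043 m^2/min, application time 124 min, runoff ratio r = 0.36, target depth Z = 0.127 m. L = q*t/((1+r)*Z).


L = q*t/((1+r)*Z)
L = 0.0043*124/((1+0.36)*0.127)
L = 0.5332/0.17272

3.0871 m


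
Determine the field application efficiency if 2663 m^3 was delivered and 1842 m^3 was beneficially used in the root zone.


Ea = V_root / V_field * 100 = 1842 / 2663 * 100 = 69.1701%

69.1701 %


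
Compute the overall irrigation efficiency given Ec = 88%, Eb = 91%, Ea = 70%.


Ec = 0.88, Eb = 0.91, Ea = 0.7
E = 0.88 * 0.91 * 0.7 * 100 = 56.0560%

56.0560 %


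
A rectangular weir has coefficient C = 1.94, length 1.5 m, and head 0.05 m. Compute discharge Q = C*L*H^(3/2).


Q = C * L * H^(3/2) = 1.94 * 1.5 * 0.05^1.5 = 1.94 * 1.5 * 0.011180

0.0325 m^3/s


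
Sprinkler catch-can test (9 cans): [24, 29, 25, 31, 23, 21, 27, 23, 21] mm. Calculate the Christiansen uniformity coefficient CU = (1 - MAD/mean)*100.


mean = 24.888889 mm
MAD = 2.765432 mm
CU = (1 - 2.765432/24.888889)*100

88.8889 %


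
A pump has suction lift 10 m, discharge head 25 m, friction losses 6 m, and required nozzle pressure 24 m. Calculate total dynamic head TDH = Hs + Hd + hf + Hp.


TDH = Hs + Hd + hf + Hp = 10 + 25 + 6 + 24 = 65

65 m


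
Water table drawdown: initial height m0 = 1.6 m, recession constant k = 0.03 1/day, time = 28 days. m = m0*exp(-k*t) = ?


m = m0 * exp(-k*t)
m = 1.6 * exp(-0.03 * 28)
m = 1.6 * exp(-0.8400)

0.6907 m
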